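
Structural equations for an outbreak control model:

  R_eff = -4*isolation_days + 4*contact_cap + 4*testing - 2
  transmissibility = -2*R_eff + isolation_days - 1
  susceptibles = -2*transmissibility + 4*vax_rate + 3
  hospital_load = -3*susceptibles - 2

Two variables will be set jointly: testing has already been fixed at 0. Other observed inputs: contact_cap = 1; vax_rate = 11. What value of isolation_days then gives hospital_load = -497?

With testing held at 0:
Substituting into the R_eff equation gives R_eff = -4*isolation_days + 2.
Substituting into the transmissibility equation gives transmissibility = 9*isolation_days - 5.
Substituting into the susceptibles equation gives susceptibles = -18*isolation_days + 57.
So hospital_load = 54*isolation_days - 173.
Solve 54*isolation_days - 173 = -497: isolation_days = (-497 + 173) / 54 = -6.

isolation_days = -6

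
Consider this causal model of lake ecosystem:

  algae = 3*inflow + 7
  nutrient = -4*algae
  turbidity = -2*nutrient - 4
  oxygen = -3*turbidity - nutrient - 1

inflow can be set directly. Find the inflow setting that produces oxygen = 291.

Substituting into the nutrient equation gives nutrient = -12*inflow - 28.
turbidity becomes 24*inflow + 52.
Substituting into the oxygen equation gives oxygen = -60*inflow - 129.
Solve -60*inflow - 129 = 291: inflow = (291 + 129) / -60 = -7.

inflow = -7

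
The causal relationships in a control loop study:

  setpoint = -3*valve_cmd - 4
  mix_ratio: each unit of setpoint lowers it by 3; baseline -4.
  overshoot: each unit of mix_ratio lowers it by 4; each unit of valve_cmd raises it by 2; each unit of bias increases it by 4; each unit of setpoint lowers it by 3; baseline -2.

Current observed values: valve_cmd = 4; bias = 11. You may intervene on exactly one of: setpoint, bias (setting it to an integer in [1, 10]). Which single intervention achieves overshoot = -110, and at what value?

set bias = 3

Intervening on setpoint: overshoot = 9*setpoint + 66. Reaching -110 requires setpoint = -176/9, not an integer.
Intervening on bias: with other inputs at their observed values, overshoot = 4*bias - 122. Solving for -110 gives bias = 3, within [1, 10].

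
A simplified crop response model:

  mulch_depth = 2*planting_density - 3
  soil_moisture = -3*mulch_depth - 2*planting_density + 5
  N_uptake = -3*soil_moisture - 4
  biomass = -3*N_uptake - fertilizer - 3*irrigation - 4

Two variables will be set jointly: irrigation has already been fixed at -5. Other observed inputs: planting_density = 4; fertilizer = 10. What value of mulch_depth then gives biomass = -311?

mulch_depth = 11

With irrigation held at -5:
Intervening on mulch_depth fixes its value directly, overriding its dependence on planting_density.
Substituting into the soil_moisture equation gives soil_moisture = -3*mulch_depth - 3.
N_uptake becomes 9*mulch_depth + 5.
Substituting into the biomass equation gives biomass = -27*mulch_depth - 14.
Solve -27*mulch_depth - 14 = -311: mulch_depth = (-311 + 14) / -27 = 11.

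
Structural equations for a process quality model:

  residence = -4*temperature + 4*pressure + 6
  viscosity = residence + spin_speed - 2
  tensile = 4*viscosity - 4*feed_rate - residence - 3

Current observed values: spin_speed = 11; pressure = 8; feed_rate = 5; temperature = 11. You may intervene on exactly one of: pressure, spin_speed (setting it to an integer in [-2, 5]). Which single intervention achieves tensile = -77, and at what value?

Intervening on pressure: with other inputs at their observed values, tensile = 12*pressure - 101. Solving for -77 gives pressure = 2, within [-2, 5].
Intervening on spin_speed: tensile = 4*spin_speed - 49. Reaching -77 requires spin_speed = -7, outside [-2, 5].

set pressure = 2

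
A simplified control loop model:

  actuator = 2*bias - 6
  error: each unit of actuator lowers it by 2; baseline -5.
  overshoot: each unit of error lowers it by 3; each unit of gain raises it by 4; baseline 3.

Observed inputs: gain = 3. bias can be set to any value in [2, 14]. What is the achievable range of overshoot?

18 to 162

Substituting into the error equation gives error = -4*bias + 7.
Substituting into the overshoot equation gives overshoot = 12*bias - 6.
Linear in bias, so extremes are at the endpoints: bias = 2 gives overshoot = 18; bias = 14 gives overshoot = 162.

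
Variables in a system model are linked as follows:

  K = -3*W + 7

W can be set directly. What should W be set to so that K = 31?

W = -8

Solve -3*W + 7 = 31: W = (31 - 7) / -3 = -8.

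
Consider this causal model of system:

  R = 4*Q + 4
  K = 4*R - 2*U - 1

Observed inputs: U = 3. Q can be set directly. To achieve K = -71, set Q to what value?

Q = -5

Substituting into the K equation gives K = 16*Q + 9.
Solve 16*Q + 9 = -71: Q = (-71 - 9) / 16 = -5.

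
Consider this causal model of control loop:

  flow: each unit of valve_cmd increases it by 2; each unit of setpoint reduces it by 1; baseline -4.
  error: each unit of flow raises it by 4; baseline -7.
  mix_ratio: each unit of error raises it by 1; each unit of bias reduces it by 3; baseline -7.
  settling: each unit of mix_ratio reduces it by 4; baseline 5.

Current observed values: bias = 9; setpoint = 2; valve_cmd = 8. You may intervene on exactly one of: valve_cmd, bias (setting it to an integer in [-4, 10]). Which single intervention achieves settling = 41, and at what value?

Intervening on valve_cmd: with other inputs at their observed values, settling = -32*valve_cmd + 265. Solving for 41 gives valve_cmd = 7, within [-4, 10].
Intervening on bias: settling = 12*bias - 99. Reaching 41 requires bias = 35/3, not an integer.

set valve_cmd = 7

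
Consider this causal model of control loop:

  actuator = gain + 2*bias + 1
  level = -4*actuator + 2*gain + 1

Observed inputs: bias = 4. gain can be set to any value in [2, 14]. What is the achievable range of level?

-63 to -39

Substituting into the actuator equation gives actuator = gain + 9.
Substituting into the level equation gives level = -2*gain - 35.
Linear in gain, so extremes are at the endpoints: gain = 2 gives level = -39; gain = 14 gives level = -63.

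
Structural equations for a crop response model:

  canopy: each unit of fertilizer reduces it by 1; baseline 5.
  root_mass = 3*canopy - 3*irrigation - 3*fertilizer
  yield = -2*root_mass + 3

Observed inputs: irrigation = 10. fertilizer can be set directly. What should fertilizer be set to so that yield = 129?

Substituting into the root_mass equation gives root_mass = -6*fertilizer - 15.
Substituting into the yield equation gives yield = 12*fertilizer + 33.
Solve 12*fertilizer + 33 = 129: fertilizer = (129 - 33) / 12 = 8.

fertilizer = 8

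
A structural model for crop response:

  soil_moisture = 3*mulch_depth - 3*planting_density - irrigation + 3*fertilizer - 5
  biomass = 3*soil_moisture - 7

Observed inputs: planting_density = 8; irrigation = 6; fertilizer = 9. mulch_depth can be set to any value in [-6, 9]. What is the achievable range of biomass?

Substituting into the soil_moisture equation gives soil_moisture = 3*mulch_depth - 8.
This gives biomass = 9*mulch_depth - 31.
Linear in mulch_depth, so extremes are at the endpoints: mulch_depth = -6 gives biomass = -85; mulch_depth = 9 gives biomass = 50.

-85 to 50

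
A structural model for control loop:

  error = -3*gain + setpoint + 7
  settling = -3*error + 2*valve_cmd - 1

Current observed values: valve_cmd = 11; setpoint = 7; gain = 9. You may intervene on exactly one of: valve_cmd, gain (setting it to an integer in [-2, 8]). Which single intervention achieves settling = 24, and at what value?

set gain = 5

Intervening on valve_cmd: settling = 2*valve_cmd + 38. Reaching 24 requires valve_cmd = -7, outside [-2, 8].
Intervening on gain: with other inputs at their observed values, settling = 9*gain - 21. Solving for 24 gives gain = 5, within [-2, 8].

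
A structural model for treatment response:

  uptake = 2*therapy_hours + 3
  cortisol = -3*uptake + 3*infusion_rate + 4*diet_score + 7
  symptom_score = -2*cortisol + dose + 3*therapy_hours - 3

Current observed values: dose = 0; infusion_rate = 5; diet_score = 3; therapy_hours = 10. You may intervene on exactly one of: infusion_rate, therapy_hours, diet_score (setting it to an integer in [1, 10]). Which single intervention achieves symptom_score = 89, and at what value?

set diet_score = 4

Intervening on infusion_rate: symptom_score = -6*infusion_rate + 127. Reaching 89 requires infusion_rate = 19/3, not an integer.
Intervening on therapy_hours: symptom_score = 15*therapy_hours - 53. Reaching 89 requires therapy_hours = 142/15, not an integer.
Intervening on diet_score: with other inputs at their observed values, symptom_score = -8*diet_score + 121. Solving for 89 gives diet_score = 4, within [1, 10].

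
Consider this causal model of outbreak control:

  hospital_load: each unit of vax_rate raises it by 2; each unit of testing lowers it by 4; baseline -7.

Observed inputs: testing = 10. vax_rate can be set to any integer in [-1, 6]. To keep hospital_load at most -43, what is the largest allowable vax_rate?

Substituting into the hospital_load equation gives hospital_load = 2*vax_rate - 47.
Require 2*vax_rate - 47 ≤ -43, so vax_rate ≤ 2.
The largest integer in [-1, 6] satisfying this is 2.

vax_rate = 2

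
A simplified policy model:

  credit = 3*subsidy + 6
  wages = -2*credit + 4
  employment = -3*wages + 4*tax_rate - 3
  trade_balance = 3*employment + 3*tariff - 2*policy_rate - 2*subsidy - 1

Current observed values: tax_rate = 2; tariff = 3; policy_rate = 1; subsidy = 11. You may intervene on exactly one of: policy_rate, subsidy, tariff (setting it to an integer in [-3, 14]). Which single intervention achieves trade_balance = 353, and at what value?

Intervening on policy_rate: trade_balance = -2*policy_rate + 667. Reaching 353 requires policy_rate = 157, outside [-3, 14].
Intervening on subsidy: with other inputs at their observed values, trade_balance = 52*subsidy + 93. Solving for 353 gives subsidy = 5, within [-3, 14].
Intervening on tariff: trade_balance = 3*tariff + 656. Reaching 353 requires tariff = -101, outside [-3, 14].

set subsidy = 5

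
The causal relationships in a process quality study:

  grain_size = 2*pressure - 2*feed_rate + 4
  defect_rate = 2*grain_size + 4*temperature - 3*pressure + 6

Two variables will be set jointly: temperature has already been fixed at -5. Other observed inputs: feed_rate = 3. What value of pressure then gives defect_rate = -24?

pressure = -6

With temperature held at -5:
Substituting into the grain_size equation gives grain_size = 2*pressure - 2.
Substituting into the defect_rate equation gives defect_rate = pressure - 18.
Solve pressure - 18 = -24: pressure = (-24 + 18) / 1 = -6.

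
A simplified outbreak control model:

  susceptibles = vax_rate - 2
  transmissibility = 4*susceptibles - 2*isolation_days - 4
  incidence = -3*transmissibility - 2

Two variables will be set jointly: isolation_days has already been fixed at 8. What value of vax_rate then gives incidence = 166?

With isolation_days held at 8:
Substituting into the transmissibility equation gives transmissibility = 4*vax_rate - 28.
This gives incidence = -12*vax_rate + 82.
Solve -12*vax_rate + 82 = 166: vax_rate = (166 - 82) / -12 = -7.

vax_rate = -7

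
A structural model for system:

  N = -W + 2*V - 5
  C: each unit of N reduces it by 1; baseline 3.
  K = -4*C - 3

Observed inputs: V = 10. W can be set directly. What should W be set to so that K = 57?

W = -3

Substituting into the N equation gives N = -W + 15.
Substituting into the C equation gives C = W - 12.
K becomes -4*W + 45.
Solve -4*W + 45 = 57: W = (57 - 45) / -4 = -3.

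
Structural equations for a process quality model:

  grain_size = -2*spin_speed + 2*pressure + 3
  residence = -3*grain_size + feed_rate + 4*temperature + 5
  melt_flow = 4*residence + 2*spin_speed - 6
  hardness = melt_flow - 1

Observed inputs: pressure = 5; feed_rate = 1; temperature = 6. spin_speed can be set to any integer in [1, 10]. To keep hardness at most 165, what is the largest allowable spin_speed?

Substituting into the grain_size equation gives grain_size = -2*spin_speed + 13.
Substituting into the residence equation gives residence = 6*spin_speed - 9.
Substituting into the melt_flow equation gives melt_flow = 26*spin_speed - 42.
Substituting into the hardness equation gives hardness = 26*spin_speed - 43.
Require 26*spin_speed - 43 ≤ 165, so spin_speed ≤ 8.
The largest integer in [1, 10] satisfying this is 8.

spin_speed = 8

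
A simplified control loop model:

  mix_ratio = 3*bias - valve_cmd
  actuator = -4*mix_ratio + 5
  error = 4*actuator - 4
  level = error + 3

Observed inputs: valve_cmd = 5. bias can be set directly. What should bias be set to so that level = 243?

bias = -3

Substituting into the mix_ratio equation gives mix_ratio = 3*bias - 5.
Substituting into the actuator equation gives actuator = -12*bias + 25.
So error = -48*bias + 96.
So level = -48*bias + 99.
Solve -48*bias + 99 = 243: bias = (243 - 99) / -48 = -3.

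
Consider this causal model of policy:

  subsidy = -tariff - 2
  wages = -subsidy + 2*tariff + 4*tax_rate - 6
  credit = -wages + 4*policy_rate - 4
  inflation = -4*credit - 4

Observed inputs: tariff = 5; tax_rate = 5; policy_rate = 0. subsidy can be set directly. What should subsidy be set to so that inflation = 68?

subsidy = 10

Intervening on subsidy fixes its value directly, overriding its dependence on tariff.
Substituting into the wages equation gives wages = -subsidy + 24.
credit becomes subsidy - 28.
Substituting into the inflation equation gives inflation = -4*subsidy + 108.
Solve -4*subsidy + 108 = 68: subsidy = (68 - 108) / -4 = 10.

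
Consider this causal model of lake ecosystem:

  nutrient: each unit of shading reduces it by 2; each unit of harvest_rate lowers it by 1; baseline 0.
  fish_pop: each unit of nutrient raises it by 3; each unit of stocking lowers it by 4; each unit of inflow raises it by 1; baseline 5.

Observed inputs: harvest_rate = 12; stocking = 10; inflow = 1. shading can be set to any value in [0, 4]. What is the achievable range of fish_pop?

Substituting into the nutrient equation gives nutrient = -2*shading - 12.
This gives fish_pop = -6*shading - 70.
Linear in shading, so extremes are at the endpoints: shading = 0 gives fish_pop = -70; shading = 4 gives fish_pop = -94.

-94 to -70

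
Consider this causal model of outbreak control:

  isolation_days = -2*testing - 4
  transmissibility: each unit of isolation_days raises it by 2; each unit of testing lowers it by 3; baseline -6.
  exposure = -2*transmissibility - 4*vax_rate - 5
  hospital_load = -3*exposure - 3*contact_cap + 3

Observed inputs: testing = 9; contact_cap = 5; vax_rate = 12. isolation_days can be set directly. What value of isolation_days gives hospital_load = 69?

isolation_days = 10

Intervening on isolation_days fixes its value directly, overriding its dependence on testing.
Substituting into the transmissibility equation gives transmissibility = 2*isolation_days - 33.
Substituting into the exposure equation gives exposure = -4*isolation_days + 13.
So hospital_load = 12*isolation_days - 51.
Solve 12*isolation_days - 51 = 69: isolation_days = (69 + 51) / 12 = 10.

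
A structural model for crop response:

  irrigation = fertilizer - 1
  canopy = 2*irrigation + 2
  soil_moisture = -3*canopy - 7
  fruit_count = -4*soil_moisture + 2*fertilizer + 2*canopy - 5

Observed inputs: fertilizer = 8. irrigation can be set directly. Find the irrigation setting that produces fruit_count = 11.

irrigation = -2

Intervening on irrigation fixes its value directly, overriding its dependence on fertilizer.
Substituting into the soil_moisture equation gives soil_moisture = -6*irrigation - 13.
So fruit_count = 28*irrigation + 67.
Solve 28*irrigation + 67 = 11: irrigation = (11 - 67) / 28 = -2.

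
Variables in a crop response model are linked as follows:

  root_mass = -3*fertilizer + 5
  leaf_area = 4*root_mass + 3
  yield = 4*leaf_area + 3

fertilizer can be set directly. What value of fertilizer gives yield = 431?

Substituting into the leaf_area equation gives leaf_area = -12*fertilizer + 23.
Substituting into the yield equation gives yield = -48*fertilizer + 95.
Solve -48*fertilizer + 95 = 431: fertilizer = (431 - 95) / -48 = -7.

fertilizer = -7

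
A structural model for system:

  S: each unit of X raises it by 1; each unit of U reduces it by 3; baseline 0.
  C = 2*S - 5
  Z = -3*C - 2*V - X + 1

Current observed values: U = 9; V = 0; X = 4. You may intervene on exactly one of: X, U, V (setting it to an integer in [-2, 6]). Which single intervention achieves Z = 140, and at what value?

Intervening on X: Z = -7*X + 178. Reaching 140 requires X = 38/7, not an integer.
Intervening on U: Z = 18*U - 12. Reaching 140 requires U = 76/9, not an integer.
Intervening on V: with other inputs at their observed values, Z = -2*V + 150. Solving for 140 gives V = 5, within [-2, 6].

set V = 5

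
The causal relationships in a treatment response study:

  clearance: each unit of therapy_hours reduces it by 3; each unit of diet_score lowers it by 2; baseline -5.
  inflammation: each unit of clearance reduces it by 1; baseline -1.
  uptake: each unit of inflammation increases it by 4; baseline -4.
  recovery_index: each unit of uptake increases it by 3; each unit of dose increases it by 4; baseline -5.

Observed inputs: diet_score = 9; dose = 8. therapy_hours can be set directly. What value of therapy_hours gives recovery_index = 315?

Substituting into the clearance equation gives clearance = -3*therapy_hours - 23.
Substituting into the inflammation equation gives inflammation = 3*therapy_hours + 22.
uptake becomes 12*therapy_hours + 84.
Substituting into the recovery_index equation gives recovery_index = 36*therapy_hours + 279.
Solve 36*therapy_hours + 279 = 315: therapy_hours = (315 - 279) / 36 = 1.

therapy_hours = 1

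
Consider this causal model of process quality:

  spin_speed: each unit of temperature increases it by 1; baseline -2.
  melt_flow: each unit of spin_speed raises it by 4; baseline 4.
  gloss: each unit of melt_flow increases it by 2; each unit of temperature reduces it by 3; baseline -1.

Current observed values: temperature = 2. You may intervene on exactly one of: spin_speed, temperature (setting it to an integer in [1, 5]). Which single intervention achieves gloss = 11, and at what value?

set temperature = 4

Intervening on spin_speed: gloss = 8*spin_speed + 1. Reaching 11 requires spin_speed = 5/4, not an integer.
Intervening on temperature: with other inputs at their observed values, gloss = 5*temperature - 9. Solving for 11 gives temperature = 4, within [1, 5].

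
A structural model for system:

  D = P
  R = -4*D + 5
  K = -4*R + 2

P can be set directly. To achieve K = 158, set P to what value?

P = 11

Substituting into the R equation gives R = -4*P + 5.
Substituting into the K equation gives K = 16*P - 18.
Solve 16*P - 18 = 158: P = (158 + 18) / 16 = 11.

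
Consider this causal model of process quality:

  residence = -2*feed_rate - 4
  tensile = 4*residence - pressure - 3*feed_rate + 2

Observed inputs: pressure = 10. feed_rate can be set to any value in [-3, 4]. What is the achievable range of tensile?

-68 to 9

Substituting into the tensile equation gives tensile = -11*feed_rate - 24.
Linear in feed_rate, so extremes are at the endpoints: feed_rate = -3 gives tensile = 9; feed_rate = 4 gives tensile = -68.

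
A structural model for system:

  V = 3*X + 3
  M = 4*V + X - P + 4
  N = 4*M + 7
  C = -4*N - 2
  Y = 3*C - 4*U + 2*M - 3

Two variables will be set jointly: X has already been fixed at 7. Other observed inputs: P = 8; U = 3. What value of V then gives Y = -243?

With X held at 7:
Intervening on V fixes its value directly, overriding its dependence on X.
Substituting into the M equation gives M = 4*V + 3.
N becomes 16*V + 19.
C becomes -64*V - 78.
Substituting into the Y equation gives Y = -184*V - 243.
Solve -184*V - 243 = -243: V = (-243 + 243) / -184 = 0.

V = 0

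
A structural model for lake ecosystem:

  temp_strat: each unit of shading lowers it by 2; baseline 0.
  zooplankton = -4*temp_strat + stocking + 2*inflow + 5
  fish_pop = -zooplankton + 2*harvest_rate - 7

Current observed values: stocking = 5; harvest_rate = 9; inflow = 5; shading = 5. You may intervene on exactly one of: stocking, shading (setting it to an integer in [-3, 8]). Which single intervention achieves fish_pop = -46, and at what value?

Intervening on stocking: with other inputs at their observed values, fish_pop = -stocking - 44. Solving for -46 gives stocking = 2, within [-3, 8].
Intervening on shading: fish_pop = -8*shading - 9. Reaching -46 requires shading = 37/8, not an integer.

set stocking = 2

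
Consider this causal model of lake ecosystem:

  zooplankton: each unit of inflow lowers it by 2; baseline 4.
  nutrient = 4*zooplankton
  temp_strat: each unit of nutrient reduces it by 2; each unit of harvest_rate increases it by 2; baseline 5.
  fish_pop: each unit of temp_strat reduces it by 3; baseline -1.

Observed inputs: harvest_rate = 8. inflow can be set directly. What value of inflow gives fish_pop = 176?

inflow = -3

Substituting into the nutrient equation gives nutrient = -8*inflow + 16.
So temp_strat = 16*inflow - 11.
fish_pop becomes -48*inflow + 32.
Solve -48*inflow + 32 = 176: inflow = (176 - 32) / -48 = -3.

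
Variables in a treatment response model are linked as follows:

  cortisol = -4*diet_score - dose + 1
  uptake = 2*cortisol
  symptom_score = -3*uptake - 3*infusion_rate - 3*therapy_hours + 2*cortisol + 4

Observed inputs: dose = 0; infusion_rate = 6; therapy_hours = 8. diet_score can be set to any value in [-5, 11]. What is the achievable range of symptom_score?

-122 to 134

Substituting into the cortisol equation gives cortisol = -4*diet_score + 1.
Substituting into the uptake equation gives uptake = -8*diet_score + 2.
So symptom_score = 16*diet_score - 42.
Linear in diet_score, so extremes are at the endpoints: diet_score = -5 gives symptom_score = -122; diet_score = 11 gives symptom_score = 134.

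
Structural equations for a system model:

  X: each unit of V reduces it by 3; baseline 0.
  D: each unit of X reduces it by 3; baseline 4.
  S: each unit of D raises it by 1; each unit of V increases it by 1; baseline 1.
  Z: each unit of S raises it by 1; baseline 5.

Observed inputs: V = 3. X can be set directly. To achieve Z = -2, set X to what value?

Intervening on X fixes its value directly, overriding its dependence on V.
Substituting into the S equation gives S = -3*X + 8.
Substituting into the Z equation gives Z = -3*X + 13.
Solve -3*X + 13 = -2: X = (-2 - 13) / -3 = 5.

X = 5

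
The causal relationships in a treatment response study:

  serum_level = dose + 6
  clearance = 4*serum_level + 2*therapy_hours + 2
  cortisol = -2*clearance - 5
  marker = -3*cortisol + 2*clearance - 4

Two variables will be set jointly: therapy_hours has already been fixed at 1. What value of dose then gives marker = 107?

dose = -4

With therapy_hours held at 1:
Substituting into the clearance equation gives clearance = 4*dose + 28.
Substituting into the cortisol equation gives cortisol = -8*dose - 61.
Substituting into the marker equation gives marker = 32*dose + 235.
Solve 32*dose + 235 = 107: dose = (107 - 235) / 32 = -4.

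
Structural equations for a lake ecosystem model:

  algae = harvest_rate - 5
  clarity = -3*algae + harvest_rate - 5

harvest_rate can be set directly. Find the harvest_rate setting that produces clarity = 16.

Substituting into the clarity equation gives clarity = -2*harvest_rate + 10.
Solve -2*harvest_rate + 10 = 16: harvest_rate = (16 - 10) / -2 = -3.

harvest_rate = -3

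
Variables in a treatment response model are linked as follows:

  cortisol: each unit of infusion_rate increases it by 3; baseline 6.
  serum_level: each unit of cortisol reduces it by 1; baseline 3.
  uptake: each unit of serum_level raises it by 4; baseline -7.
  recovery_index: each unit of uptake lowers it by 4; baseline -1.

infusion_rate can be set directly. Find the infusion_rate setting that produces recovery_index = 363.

infusion_rate = 6

Substituting into the serum_level equation gives serum_level = -3*infusion_rate - 3.
uptake becomes -12*infusion_rate - 19.
Substituting into the recovery_index equation gives recovery_index = 48*infusion_rate + 75.
Solve 48*infusion_rate + 75 = 363: infusion_rate = (363 - 75) / 48 = 6.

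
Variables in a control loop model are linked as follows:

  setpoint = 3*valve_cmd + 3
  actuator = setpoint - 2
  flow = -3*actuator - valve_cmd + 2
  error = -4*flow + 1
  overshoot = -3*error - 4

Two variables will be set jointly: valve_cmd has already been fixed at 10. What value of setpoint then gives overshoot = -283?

setpoint = 7

With valve_cmd held at 10:
Intervening on setpoint fixes its value directly, overriding its dependence on valve_cmd.
Substituting into the flow equation gives flow = -3*setpoint - 2.
Substituting into the error equation gives error = 12*setpoint + 9.
Substituting into the overshoot equation gives overshoot = -36*setpoint - 31.
Solve -36*setpoint - 31 = -283: setpoint = (-283 + 31) / -36 = 7.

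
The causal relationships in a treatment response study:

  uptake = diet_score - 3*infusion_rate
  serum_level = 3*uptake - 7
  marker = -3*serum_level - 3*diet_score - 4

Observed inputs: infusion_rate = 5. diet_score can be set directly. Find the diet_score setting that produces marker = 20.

Substituting into the uptake equation gives uptake = diet_score - 15.
serum_level becomes 3*diet_score - 52.
So marker = -12*diet_score + 152.
Solve -12*diet_score + 152 = 20: diet_score = (20 - 152) / -12 = 11.

diet_score = 11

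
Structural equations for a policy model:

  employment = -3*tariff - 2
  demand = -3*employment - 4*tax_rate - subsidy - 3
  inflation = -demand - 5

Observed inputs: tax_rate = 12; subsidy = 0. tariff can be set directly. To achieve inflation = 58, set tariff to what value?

Substituting into the demand equation gives demand = 9*tariff - 45.
Substituting into the inflation equation gives inflation = -9*tariff + 40.
Solve -9*tariff + 40 = 58: tariff = (58 - 40) / -9 = -2.

tariff = -2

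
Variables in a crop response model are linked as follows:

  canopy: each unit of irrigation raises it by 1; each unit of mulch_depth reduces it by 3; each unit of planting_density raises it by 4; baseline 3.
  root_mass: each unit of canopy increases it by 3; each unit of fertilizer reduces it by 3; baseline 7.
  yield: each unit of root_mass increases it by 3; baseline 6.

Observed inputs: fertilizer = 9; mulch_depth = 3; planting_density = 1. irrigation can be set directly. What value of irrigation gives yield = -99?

Substituting into the canopy equation gives canopy = irrigation - 2.
Substituting into the root_mass equation gives root_mass = 3*irrigation - 26.
yield becomes 9*irrigation - 72.
Solve 9*irrigation - 72 = -99: irrigation = (-99 + 72) / 9 = -3.

irrigation = -3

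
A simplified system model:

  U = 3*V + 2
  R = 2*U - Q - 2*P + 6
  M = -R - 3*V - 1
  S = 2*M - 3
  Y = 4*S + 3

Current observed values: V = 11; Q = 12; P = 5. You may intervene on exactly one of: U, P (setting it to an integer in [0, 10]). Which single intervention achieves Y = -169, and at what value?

Intervening on U: with other inputs at their observed values, Y = -16*U - 153. Solving for -169 gives U = 1, within [0, 10].
Intervening on P: Y = 16*P - 793. Reaching -169 requires P = 39, outside [0, 10].

set U = 1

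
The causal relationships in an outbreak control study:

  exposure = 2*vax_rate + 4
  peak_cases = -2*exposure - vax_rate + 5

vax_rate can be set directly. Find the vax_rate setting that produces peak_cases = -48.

Substituting into the peak_cases equation gives peak_cases = -5*vax_rate - 3.
Solve -5*vax_rate - 3 = -48: vax_rate = (-48 + 3) / -5 = 9.

vax_rate = 9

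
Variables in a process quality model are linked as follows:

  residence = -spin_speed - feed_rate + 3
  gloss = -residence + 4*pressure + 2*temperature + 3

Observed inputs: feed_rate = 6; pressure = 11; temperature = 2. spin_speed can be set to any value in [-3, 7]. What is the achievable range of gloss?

51 to 61

Substituting into the residence equation gives residence = -spin_speed - 3.
Substituting into the gloss equation gives gloss = spin_speed + 54.
Linear in spin_speed, so extremes are at the endpoints: spin_speed = -3 gives gloss = 51; spin_speed = 7 gives gloss = 61.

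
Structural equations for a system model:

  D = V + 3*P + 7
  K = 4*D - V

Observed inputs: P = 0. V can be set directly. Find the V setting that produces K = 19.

V = -3

Substituting into the D equation gives D = V + 7.
This gives K = 3*V + 28.
Solve 3*V + 28 = 19: V = (19 - 28) / 3 = -3.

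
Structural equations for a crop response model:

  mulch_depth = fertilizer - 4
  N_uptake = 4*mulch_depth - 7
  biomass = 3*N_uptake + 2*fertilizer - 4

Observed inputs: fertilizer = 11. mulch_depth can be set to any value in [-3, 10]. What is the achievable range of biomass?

Intervening on mulch_depth fixes its value directly, overriding its dependence on fertilizer.
Substituting into the biomass equation gives biomass = 12*mulch_depth - 3.
Linear in mulch_depth, so extremes are at the endpoints: mulch_depth = -3 gives biomass = -39; mulch_depth = 10 gives biomass = 117.

-39 to 117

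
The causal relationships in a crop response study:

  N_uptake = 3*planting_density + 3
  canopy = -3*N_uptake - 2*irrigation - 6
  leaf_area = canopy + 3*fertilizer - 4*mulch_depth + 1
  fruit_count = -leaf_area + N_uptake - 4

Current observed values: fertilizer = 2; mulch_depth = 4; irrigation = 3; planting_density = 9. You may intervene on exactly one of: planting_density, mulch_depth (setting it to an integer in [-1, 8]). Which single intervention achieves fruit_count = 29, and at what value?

set planting_density = 0

Intervening on planting_density: with other inputs at their observed values, fruit_count = 12*planting_density + 29. Solving for 29 gives planting_density = 0, within [-1, 8].
Intervening on mulch_depth: fruit_count = 4*mulch_depth + 121. Reaching 29 requires mulch_depth = -23, outside [-1, 8].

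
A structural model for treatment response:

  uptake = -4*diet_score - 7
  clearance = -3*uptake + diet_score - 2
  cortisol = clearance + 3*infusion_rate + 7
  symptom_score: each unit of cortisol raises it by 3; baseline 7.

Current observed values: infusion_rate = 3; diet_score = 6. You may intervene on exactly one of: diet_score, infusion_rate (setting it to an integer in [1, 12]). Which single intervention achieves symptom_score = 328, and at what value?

Intervening on diet_score: symptom_score = 39*diet_score + 112. Reaching 328 requires diet_score = 72/13, not an integer.
Intervening on infusion_rate: with other inputs at their observed values, symptom_score = 9*infusion_rate + 319. Solving for 328 gives infusion_rate = 1, within [1, 12].

set infusion_rate = 1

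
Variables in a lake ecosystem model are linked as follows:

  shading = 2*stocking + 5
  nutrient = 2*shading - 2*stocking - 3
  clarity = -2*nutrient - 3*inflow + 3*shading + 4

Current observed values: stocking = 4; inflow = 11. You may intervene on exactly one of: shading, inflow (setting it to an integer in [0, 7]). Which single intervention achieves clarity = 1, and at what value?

Intervening on shading: clarity = -shading - 7. Reaching 1 requires shading = -8, outside [0, 7].
Intervening on inflow: with other inputs at their observed values, clarity = -3*inflow + 13. Solving for 1 gives inflow = 4, within [0, 7].

set inflow = 4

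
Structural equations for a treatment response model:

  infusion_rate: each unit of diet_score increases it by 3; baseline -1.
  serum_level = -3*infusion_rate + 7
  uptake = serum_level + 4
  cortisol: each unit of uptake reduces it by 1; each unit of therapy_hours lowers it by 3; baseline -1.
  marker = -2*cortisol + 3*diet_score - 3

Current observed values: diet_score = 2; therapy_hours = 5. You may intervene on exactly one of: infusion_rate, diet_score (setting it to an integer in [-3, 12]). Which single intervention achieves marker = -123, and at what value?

set diet_score = 12

Intervening on infusion_rate: marker = -6*infusion_rate + 57. Reaching -123 requires infusion_rate = 30, outside [-3, 12].
Intervening on diet_score: with other inputs at their observed values, marker = -15*diet_score + 57. Solving for -123 gives diet_score = 12, within [-3, 12].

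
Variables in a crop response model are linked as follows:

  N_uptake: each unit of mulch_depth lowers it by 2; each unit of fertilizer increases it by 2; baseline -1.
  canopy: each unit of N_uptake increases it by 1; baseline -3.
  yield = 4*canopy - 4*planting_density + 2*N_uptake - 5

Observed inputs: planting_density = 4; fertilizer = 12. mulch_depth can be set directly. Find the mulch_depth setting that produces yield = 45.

Substituting into the N_uptake equation gives N_uptake = -2*mulch_depth + 23.
This gives canopy = -2*mulch_depth + 20.
Substituting into the yield equation gives yield = -12*mulch_depth + 105.
Solve -12*mulch_depth + 105 = 45: mulch_depth = (45 - 105) / -12 = 5.

mulch_depth = 5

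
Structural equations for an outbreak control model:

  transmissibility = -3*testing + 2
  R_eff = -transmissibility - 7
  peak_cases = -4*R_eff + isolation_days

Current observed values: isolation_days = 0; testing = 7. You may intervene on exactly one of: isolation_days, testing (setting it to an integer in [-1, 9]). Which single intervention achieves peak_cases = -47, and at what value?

set isolation_days = 1

Intervening on isolation_days: with other inputs at their observed values, peak_cases = isolation_days - 48. Solving for -47 gives isolation_days = 1, within [-1, 9].
Intervening on testing: peak_cases = -12*testing + 36. Reaching -47 requires testing = 83/12, not an integer.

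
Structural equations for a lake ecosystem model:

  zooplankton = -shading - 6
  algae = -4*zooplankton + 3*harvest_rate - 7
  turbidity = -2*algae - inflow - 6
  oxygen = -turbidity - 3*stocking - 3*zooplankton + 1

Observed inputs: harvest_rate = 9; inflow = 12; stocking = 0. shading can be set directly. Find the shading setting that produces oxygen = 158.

Substituting into the algae equation gives algae = 4*shading + 44.
Substituting into the turbidity equation gives turbidity = -8*shading - 106.
So oxygen = 11*shading + 125.
Solve 11*shading + 125 = 158: shading = (158 - 125) / 11 = 3.

shading = 3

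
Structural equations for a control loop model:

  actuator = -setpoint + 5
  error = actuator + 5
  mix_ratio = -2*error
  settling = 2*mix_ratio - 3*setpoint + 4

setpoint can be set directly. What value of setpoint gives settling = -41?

setpoint = -5

Substituting into the error equation gives error = -setpoint + 10.
Substituting into the mix_ratio equation gives mix_ratio = 2*setpoint - 20.
Substituting into the settling equation gives settling = setpoint - 36.
Solve setpoint - 36 = -41: setpoint = (-41 + 36) / 1 = -5.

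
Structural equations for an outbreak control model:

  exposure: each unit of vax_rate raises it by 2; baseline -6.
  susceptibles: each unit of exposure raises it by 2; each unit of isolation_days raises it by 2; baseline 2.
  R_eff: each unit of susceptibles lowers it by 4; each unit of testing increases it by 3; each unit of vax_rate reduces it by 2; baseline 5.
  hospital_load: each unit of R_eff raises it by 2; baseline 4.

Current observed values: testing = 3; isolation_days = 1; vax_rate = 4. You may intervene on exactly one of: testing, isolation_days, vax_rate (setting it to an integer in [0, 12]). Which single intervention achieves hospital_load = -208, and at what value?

set isolation_days = 11

Intervening on testing: hospital_load = 6*testing - 66. Reaching -208 requires testing = -71/3, not an integer.
Intervening on isolation_days: with other inputs at their observed values, hospital_load = -16*isolation_days - 32. Solving for -208 gives isolation_days = 11, within [0, 12].
Intervening on vax_rate: hospital_load = -36*vax_rate + 96. Reaching -208 requires vax_rate = 76/9, not an integer.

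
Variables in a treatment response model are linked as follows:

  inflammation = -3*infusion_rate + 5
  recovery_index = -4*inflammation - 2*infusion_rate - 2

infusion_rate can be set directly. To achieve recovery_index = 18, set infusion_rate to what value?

infusion_rate = 4

Substituting into the recovery_index equation gives recovery_index = 10*infusion_rate - 22.
Solve 10*infusion_rate - 22 = 18: infusion_rate = (18 + 22) / 10 = 4.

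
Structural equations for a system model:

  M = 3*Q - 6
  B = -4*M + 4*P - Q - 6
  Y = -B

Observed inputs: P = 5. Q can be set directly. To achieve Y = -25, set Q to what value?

Substituting into the B equation gives B = -13*Q + 38.
Substituting into the Y equation gives Y = 13*Q - 38.
Solve 13*Q - 38 = -25: Q = (-25 + 38) / 13 = 1.

Q = 1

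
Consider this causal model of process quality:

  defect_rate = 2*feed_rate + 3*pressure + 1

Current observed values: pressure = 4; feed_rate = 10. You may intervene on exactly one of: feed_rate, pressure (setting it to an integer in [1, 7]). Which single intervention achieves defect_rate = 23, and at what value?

Intervening on feed_rate: with other inputs at their observed values, defect_rate = 2*feed_rate + 13. Solving for 23 gives feed_rate = 5, within [1, 7].
Intervening on pressure: defect_rate = 3*pressure + 21. Reaching 23 requires pressure = 2/3, not an integer.

set feed_rate = 5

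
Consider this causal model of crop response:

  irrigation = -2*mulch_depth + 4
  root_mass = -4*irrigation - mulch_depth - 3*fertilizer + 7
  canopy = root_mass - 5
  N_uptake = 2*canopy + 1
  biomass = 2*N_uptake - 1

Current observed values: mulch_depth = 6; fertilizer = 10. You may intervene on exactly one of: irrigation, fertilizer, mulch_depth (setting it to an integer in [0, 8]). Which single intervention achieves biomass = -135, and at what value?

Intervening on irrigation: with other inputs at their observed values, biomass = -16*irrigation - 135. Solving for -135 gives irrigation = 0, within [0, 8].
Intervening on fertilizer: biomass = -12*fertilizer + 113. Reaching -135 requires fertilizer = 62/3, not an integer.
Intervening on mulch_depth: biomass = 28*mulch_depth - 175. Reaching -135 requires mulch_depth = 10/7, not an integer.

set irrigation = 0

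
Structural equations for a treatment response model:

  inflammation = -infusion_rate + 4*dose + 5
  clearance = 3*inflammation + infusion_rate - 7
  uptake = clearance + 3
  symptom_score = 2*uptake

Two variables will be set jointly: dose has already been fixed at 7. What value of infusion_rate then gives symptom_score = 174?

infusion_rate = 4

With dose held at 7:
Substituting into the inflammation equation gives inflammation = -infusion_rate + 33.
Substituting into the clearance equation gives clearance = -2*infusion_rate + 92.
uptake becomes -2*infusion_rate + 95.
symptom_score becomes -4*infusion_rate + 190.
Solve -4*infusion_rate + 190 = 174: infusion_rate = (174 - 190) / -4 = 4.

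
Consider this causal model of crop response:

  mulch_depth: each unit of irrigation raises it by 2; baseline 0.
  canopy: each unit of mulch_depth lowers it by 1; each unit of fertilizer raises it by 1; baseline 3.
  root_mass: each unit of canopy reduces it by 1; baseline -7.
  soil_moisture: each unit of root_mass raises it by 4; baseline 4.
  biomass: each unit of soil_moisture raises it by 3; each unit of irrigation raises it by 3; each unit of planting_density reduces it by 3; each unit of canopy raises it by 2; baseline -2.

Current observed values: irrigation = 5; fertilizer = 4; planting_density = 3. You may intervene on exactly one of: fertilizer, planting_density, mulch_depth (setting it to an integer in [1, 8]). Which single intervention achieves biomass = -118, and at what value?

Intervening on fertilizer: biomass = -10*fertilizer + 2. Reaching -118 requires fertilizer = 12, outside [1, 8].
Intervening on planting_density: biomass = -3*planting_density - 29. Reaching -118 requires planting_density = 89/3, not an integer.
Intervening on mulch_depth: with other inputs at their observed values, biomass = 10*mulch_depth - 138. Solving for -118 gives mulch_depth = 2, within [1, 8].

set mulch_depth = 2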